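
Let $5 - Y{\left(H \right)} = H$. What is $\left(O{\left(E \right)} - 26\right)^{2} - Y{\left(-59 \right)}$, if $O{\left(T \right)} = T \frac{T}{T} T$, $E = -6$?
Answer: $36$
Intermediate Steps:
$Y{\left(H \right)} = 5 - H$
$O{\left(T \right)} = T^{2}$ ($O{\left(T \right)} = T 1 T = T T = T^{2}$)
$\left(O{\left(E \right)} - 26\right)^{2} - Y{\left(-59 \right)} = \left(\left(-6\right)^{2} - 26\right)^{2} - \left(5 - -59\right) = \left(36 - 26\right)^{2} - \left(5 + 59\right) = 10^{2} - 64 = 100 - 64 = 36$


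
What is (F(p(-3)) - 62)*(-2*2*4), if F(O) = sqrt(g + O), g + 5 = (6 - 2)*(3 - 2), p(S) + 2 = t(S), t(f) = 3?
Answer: 992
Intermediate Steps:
p(S) = 1 (p(S) = -2 + 3 = 1)
g = -1 (g = -5 + (6 - 2)*(3 - 2) = -5 + 4*1 = -5 + 4 = -1)
F(O) = sqrt(-1 + O)
(F(p(-3)) - 62)*(-2*2*4) = (sqrt(-1 + 1) - 62)*(-2*2*4) = (sqrt(0) - 62)*(-4*4) = (0 - 62)*(-16) = -62*(-16) = 992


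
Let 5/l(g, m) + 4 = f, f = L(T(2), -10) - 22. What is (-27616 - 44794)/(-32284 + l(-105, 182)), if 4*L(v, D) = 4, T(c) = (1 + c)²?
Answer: 27850/12417 ≈ 2.2429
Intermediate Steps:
L(v, D) = 1 (L(v, D) = (¼)*4 = 1)
f = -21 (f = 1 - 22 = -21)
l(g, m) = -⅕ (l(g, m) = 5/(-4 - 21) = 5/(-25) = 5*(-1/25) = -⅕)
(-27616 - 44794)/(-32284 + l(-105, 182)) = (-27616 - 44794)/(-32284 - ⅕) = -72410/(-161421/5) = -72410*(-5/161421) = 27850/12417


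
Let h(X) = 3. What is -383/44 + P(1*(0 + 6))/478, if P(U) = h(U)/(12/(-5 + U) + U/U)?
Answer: -1189915/136708 ≈ -8.7041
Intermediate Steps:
P(U) = 3/(1 + 12/(-5 + U)) (P(U) = 3/(12/(-5 + U) + U/U) = 3/(12/(-5 + U) + 1) = 3/(1 + 12/(-5 + U)))
-383/44 + P(1*(0 + 6))/478 = -383/44 + (3*(-5 + 1*(0 + 6))/(7 + 1*(0 + 6)))/478 = -383*1/44 + (3*(-5 + 1*6)/(7 + 1*6))*(1/478) = -383/44 + (3*(-5 + 6)/(7 + 6))*(1/478) = -383/44 + (3*1/13)*(1/478) = -383/44 + (3*(1/13)*1)*(1/478) = -383/44 + (3/13)*(1/478) = -383/44 + 3/6214 = -1189915/136708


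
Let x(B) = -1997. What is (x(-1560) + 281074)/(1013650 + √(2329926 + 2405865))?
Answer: 282886401050/1027481586709 - 837231*√526199/1027481586709 ≈ 0.27473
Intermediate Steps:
(x(-1560) + 281074)/(1013650 + √(2329926 + 2405865)) = (-1997 + 281074)/(1013650 + √(2329926 + 2405865)) = 279077/(1013650 + √4735791) = 279077/(1013650 + 3*√526199)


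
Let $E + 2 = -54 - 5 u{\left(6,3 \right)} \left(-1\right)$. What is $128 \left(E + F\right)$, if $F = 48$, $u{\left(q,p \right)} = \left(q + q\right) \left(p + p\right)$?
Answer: $45056$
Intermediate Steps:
$u{\left(q,p \right)} = 4 p q$ ($u{\left(q,p \right)} = 2 q 2 p = 4 p q$)
$E = 304$ ($E = -2 - \left(54 + 5 \cdot 4 \cdot 3 \cdot 6 \left(-1\right)\right) = -2 - \left(54 + 5 \cdot 72 \left(-1\right)\right) = -2 - \left(54 + 5 \left(-72\right)\right) = -2 - -306 = -2 + \left(-54 + 360\right) = -2 + 306 = 304$)
$128 \left(E + F\right) = 128 \left(304 + 48\right) = 128 \cdot 352 = 45056$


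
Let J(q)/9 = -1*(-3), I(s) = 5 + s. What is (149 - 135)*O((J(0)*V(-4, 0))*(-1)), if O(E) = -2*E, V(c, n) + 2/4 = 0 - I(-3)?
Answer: -1890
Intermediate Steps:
J(q) = 27 (J(q) = 9*(-1*(-3)) = 9*3 = 27)
V(c, n) = -5/2 (V(c, n) = -½ + (0 - (5 - 3)) = -½ + (0 - 1*2) = -½ + (0 - 2) = -½ - 2 = -5/2)
(149 - 135)*O((J(0)*V(-4, 0))*(-1)) = (149 - 135)*(-2*27*(-5/2)*(-1)) = 14*(-(-135)*(-1)) = 14*(-2*135/2) = 14*(-135) = -1890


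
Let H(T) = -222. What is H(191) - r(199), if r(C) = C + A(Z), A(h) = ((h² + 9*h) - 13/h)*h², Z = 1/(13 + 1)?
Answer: -16137591/38416 ≈ -420.07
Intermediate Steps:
Z = 1/14 ≈ 0.071429
A(h) = h²*(h² - 13/h + 9*h) (A(h) = (h² - 13/h + 9*h)*h² = h²*(h² - 13/h + 9*h))
r(C) = -35545/38416 + C (r(C) = C + (-13 + (1/14)³ + 9*(1/14)²)/14 = C + (-13 + 1/2744 + 9*(1/196))/14 = C + (-13 + 1/2744 + 9/196)/14 = C + (1/14)*(-35545/2744) = C - 35545/38416 = -35545/38416 + C)
H(191) - r(199) = -222 - (-35545/38416 + 199) = -222 - 1*7609239/38416 = -222 - 7609239/38416 = -16137591/38416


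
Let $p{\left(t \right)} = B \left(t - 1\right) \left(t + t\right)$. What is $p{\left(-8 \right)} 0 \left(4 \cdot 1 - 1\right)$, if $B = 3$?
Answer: $0$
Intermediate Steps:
$p{\left(t \right)} = 6 t \left(-1 + t\right)$ ($p{\left(t \right)} = 3 \left(t - 1\right) \left(t + t\right) = 3 \left(-1 + t\right) 2 t = 3 \cdot 2 t \left(-1 + t\right) = 6 t \left(-1 + t\right)$)
$p{\left(-8 \right)} 0 \left(4 \cdot 1 - 1\right) = 6 \left(-8\right) \left(-1 - 8\right) 0 \left(4 \cdot 1 - 1\right) = 6 \left(-8\right) \left(-9\right) 0 \left(4 - 1\right) = 432 \cdot 0 \cdot 3 = 432 \cdot 0 = 0$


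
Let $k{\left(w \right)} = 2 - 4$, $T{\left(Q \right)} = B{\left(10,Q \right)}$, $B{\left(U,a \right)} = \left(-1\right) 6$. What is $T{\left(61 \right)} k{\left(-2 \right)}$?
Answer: $12$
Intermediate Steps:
$B{\left(U,a \right)} = -6$
$T{\left(Q \right)} = -6$
$k{\left(w \right)} = -2$ ($k{\left(w \right)} = 2 - 4 = -2$)
$T{\left(61 \right)} k{\left(-2 \right)} = \left(-6\right) \left(-2\right) = 12$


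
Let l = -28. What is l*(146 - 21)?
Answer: -3500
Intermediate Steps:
l*(146 - 21) = -28*(146 - 21) = -28*125 = -3500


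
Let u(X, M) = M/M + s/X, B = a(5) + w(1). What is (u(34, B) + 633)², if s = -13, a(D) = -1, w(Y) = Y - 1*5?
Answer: 464100849/1156 ≈ 4.0147e+5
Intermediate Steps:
w(Y) = -5 + Y (w(Y) = Y - 5 = -5 + Y)
B = -5 (B = -1 + (-5 + 1) = -1 - 4 = -5)
u(X, M) = 1 - 13/X (u(X, M) = M/M - 13/X = 1 - 13/X)
(u(34, B) + 633)² = ((-13 + 34)/34 + 633)² = ((1/34)*21 + 633)² = (21/34 + 633)² = (21543/34)² = 464100849/1156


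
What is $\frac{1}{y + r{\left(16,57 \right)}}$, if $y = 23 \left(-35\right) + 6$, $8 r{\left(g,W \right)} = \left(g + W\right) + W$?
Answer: $- \frac{4}{3131} \approx -0.0012775$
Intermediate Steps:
$r{\left(g,W \right)} = \frac{W}{4} + \frac{g}{8}$ ($r{\left(g,W \right)} = \frac{\left(g + W\right) + W}{8} = \frac{\left(W + g\right) + W}{8} = \frac{g + 2 W}{8} = \frac{W}{4} + \frac{g}{8}$)
$y = -799$ ($y = -805 + 6 = -799$)
$\frac{1}{y + r{\left(16,57 \right)}} = \frac{1}{-799 + \left(\frac{1}{4} \cdot 57 + \frac{1}{8} \cdot 16\right)} = \frac{1}{-799 + \left(\frac{57}{4} + 2\right)} = \frac{1}{-799 + \frac{65}{4}} = \frac{1}{- \frac{3131}{4}} = - \frac{4}{3131}$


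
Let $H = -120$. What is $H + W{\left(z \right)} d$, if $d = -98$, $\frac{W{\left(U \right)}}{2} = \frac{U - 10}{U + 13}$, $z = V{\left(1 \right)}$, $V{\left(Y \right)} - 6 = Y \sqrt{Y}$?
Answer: $- \frac{453}{5} \approx -90.6$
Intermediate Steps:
$V{\left(Y \right)} = 6 + Y^{\frac{3}{2}}$ ($V{\left(Y \right)} = 6 + Y \sqrt{Y} = 6 + Y^{\frac{3}{2}}$)
$z = 7$ ($z = 6 + 1^{\frac{3}{2}} = 6 + 1 = 7$)
$W{\left(U \right)} = \frac{2 \left(-10 + U\right)}{13 + U}$ ($W{\left(U \right)} = 2 \frac{U - 10}{U + 13} = 2 \frac{-10 + U}{13 + U} = \frac{2 \left(-10 + U\right)}{13 + U}$)
$H + W{\left(z \right)} d = -120 + \frac{2 \left(-10 + 7\right)}{13 + 7} \left(-98\right) = -120 + 2 \cdot \frac{1}{20} \left(-3\right) \left(-98\right) = -120 - - \frac{147}{5} = -120 + \frac{147}{5} = - \frac{453}{5}$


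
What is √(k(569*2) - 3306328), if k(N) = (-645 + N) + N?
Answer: I*√3304697 ≈ 1817.9*I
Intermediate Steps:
k(N) = -645 + 2*N
√(k(569*2) - 3306328) = √((-645 + 2*(569*2)) - 3306328) = √((-645 + 2*1138) - 3306328) = √((-645 + 2276) - 3306328) = √(1631 - 3306328) = √(-3304697) = I*√3304697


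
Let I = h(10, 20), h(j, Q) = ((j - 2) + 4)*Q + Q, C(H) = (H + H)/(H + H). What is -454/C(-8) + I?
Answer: -194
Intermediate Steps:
C(H) = 1 (C(H) = (2*H)/((2*H)) = (2*H)*(1/(2*H)) = 1)
h(j, Q) = Q + Q*(2 + j) (h(j, Q) = ((-2 + j) + 4)*Q + Q = (2 + j)*Q + Q = Q*(2 + j) + Q = Q + Q*(2 + j))
I = 260 (I = 20*(3 + 10) = 20*13 = 260)
-454/C(-8) + I = -454/1 + 260 = -454*1 + 260 = -454 + 260 = -194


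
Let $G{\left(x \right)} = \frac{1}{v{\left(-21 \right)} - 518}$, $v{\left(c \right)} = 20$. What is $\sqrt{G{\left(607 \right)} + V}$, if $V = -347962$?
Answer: $\frac{i \sqrt{86295968346}}{498} \approx 589.88 i$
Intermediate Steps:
$G{\left(x \right)} = - \frac{1}{498}$ ($G{\left(x \right)} = \frac{1}{20 - 518} = \frac{1}{-498} = - \frac{1}{498}$)
$\sqrt{G{\left(607 \right)} + V} = \sqrt{- \frac{1}{498} - 347962} = \sqrt{- \frac{173285077}{498}} = \frac{i \sqrt{86295968346}}{498}$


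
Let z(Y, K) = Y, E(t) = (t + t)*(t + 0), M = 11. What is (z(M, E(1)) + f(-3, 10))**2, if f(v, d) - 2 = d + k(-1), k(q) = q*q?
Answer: 576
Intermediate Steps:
E(t) = 2*t**2 (E(t) = (2*t)*t = 2*t**2)
k(q) = q**2
f(v, d) = 3 + d (f(v, d) = 2 + (d + (-1)**2) = 2 + (d + 1) = 2 + (1 + d) = 3 + d)
(z(M, E(1)) + f(-3, 10))**2 = (11 + (3 + 10))**2 = (11 + 13)**2 = 24**2 = 576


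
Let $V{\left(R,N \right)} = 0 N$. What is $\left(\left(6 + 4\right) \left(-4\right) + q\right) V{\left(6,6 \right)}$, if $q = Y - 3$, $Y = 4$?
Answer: $0$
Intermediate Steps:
$V{\left(R,N \right)} = 0$
$q = 1$ ($q = 4 - 3 = 1$)
$\left(\left(6 + 4\right) \left(-4\right) + q\right) V{\left(6,6 \right)} = \left(\left(6 + 4\right) \left(-4\right) + 1\right) 0 = \left(10 \left(-4\right) + 1\right) 0 = \left(-40 + 1\right) 0 = \left(-39\right) 0 = 0$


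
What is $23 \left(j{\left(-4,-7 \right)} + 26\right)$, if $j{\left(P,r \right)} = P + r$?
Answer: $345$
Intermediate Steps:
$23 \left(j{\left(-4,-7 \right)} + 26\right) = 23 \left(\left(-4 - 7\right) + 26\right) = 23 \left(-11 + 26\right) = 23 \cdot 15 = 345$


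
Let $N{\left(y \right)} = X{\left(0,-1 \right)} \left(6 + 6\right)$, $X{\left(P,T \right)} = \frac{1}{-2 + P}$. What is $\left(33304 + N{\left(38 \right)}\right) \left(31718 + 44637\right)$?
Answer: $2542468790$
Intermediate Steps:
$N{\left(y \right)} = -6$ ($N{\left(y \right)} = \frac{6 + 6}{-2 + 0} = \frac{1}{-2} \cdot 12 = \left(- \frac{1}{2}\right) 12 = -6$)
$\left(33304 + N{\left(38 \right)}\right) \left(31718 + 44637\right) = \left(33304 - 6\right) \left(31718 + 44637\right) = 33298 \cdot 76355 = 2542468790$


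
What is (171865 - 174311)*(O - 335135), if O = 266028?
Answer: 169035722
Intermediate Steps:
(171865 - 174311)*(O - 335135) = (171865 - 174311)*(266028 - 335135) = -2446*(-69107) = 169035722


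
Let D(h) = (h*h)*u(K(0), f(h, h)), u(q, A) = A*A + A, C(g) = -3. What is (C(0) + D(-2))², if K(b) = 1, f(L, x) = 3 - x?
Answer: 13689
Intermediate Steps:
u(q, A) = A + A² (u(q, A) = A² + A = A + A²)
D(h) = h²*(3 - h)*(4 - h) (D(h) = (h*h)*((3 - h)*(1 + (3 - h))) = h²*((3 - h)*(4 - h)) = h²*(3 - h)*(4 - h))
(C(0) + D(-2))² = (-3 + (-2)²*(-4 - 2)*(-3 - 2))² = (-3 + 4*(-6)*(-5))² = (-3 + 120)² = 117² = 13689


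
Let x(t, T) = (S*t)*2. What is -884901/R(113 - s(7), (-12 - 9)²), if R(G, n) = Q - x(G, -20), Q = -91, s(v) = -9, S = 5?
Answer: 294967/437 ≈ 674.98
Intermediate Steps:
x(t, T) = 10*t (x(t, T) = (5*t)*2 = 10*t)
R(G, n) = -91 - 10*G
-884901/R(113 - s(7), (-12 - 9)²) = -884901/(-91 - 10*(113 - 1*(-9))) = -884901/(-91 - 10*(113 + 9)) = -884901/(-91 - 10*122) = -884901/(-91 - 1220) = -884901/(-1311) = -884901*(-1/1311) = 294967/437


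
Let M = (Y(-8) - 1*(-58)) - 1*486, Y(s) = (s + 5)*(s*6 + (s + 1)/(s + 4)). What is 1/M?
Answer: -4/1157 ≈ -0.0034572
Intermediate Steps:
Y(s) = (5 + s)*(6*s + (1 + s)/(4 + s))
M = -1157/4 (M = ((5 + 6*(-8)**3 + 55*(-8)**2 + 126*(-8))/(4 - 8) - 1*(-58)) - 1*486 = ((5 + 6*(-512) + 55*64 - 1008)/(-4) + 58) - 486 = (-(5 - 3072 + 3520 - 1008)/4 + 58) - 486 = (-1/4*(-555) + 58) - 486 = (555/4 + 58) - 486 = 787/4 - 486 = -1157/4 ≈ -289.25)
1/M = 1/(-1157/4) = -4/1157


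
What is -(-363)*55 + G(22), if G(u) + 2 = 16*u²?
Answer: 27707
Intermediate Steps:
G(u) = -2 + 16*u²
-(-363)*55 + G(22) = -(-363)*55 + (-2 + 16*22²) = -363*(-55) + (-2 + 16*484) = 19965 + (-2 + 7744) = 19965 + 7742 = 27707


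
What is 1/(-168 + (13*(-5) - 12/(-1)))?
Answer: -1/221 ≈ -0.0045249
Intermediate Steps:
1/(-168 + (13*(-5) - 12/(-1))) = 1/(-168 + (-65 - 12*(-1))) = 1/(-168 + (-65 + 12)) = 1/(-168 - 53) = 1/(-221) = -1/221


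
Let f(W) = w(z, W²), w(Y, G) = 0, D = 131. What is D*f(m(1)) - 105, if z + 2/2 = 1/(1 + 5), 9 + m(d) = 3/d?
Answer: -105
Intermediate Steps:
m(d) = -9 + 3/d
z = -⅚ (z = -1 + 1/(1 + 5) = -1 + 1/6 = -1 + ⅙ = -⅚ ≈ -0.83333)
f(W) = 0
D*f(m(1)) - 105 = 131*0 - 105 = 0 - 105 = -105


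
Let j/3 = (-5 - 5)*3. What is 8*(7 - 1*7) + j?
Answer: -90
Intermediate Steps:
j = -90 (j = 3*((-5 - 5)*3) = 3*(-10*3) = 3*(-30) = -90)
8*(7 - 1*7) + j = 8*(7 - 1*7) - 90 = 8*(7 - 7) - 90 = 8*0 - 90 = 0 - 90 = -90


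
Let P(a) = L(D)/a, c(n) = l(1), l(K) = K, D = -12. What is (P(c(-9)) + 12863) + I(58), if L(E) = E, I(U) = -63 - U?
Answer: 12730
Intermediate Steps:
c(n) = 1
P(a) = -12/a
(P(c(-9)) + 12863) + I(58) = (-12/1 + 12863) + (-63 - 1*58) = (-12*1 + 12863) + (-63 - 58) = (-12 + 12863) - 121 = 12851 - 121 = 12730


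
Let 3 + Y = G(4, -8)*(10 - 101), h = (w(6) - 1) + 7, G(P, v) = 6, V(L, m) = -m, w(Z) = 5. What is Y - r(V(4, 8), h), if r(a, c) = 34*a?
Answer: -277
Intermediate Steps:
h = 11 (h = (5 - 1) + 7 = 4 + 7 = 11)
Y = -549 (Y = -3 + 6*(10 - 101) = -3 + 6*(-91) = -3 - 546 = -549)
Y - r(V(4, 8), h) = -549 - 34*(-1*8) = -549 - 34*(-8) = -549 - 1*(-272) = -549 + 272 = -277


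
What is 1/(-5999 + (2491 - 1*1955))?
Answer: -1/5463 ≈ -0.00018305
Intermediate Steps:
1/(-5999 + (2491 - 1*1955)) = 1/(-5999 + (2491 - 1955)) = 1/(-5999 + 536) = 1/(-5463) = -1/5463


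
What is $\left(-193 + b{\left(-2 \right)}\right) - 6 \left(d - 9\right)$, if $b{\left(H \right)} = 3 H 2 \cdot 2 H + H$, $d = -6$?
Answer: $-57$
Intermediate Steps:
$b{\left(H \right)} = H + 12 H^{2}$ ($b{\left(H \right)} = 6 H 2 H + H = 12 H H + H = 12 H^{2} + H = H + 12 H^{2}$)
$\left(-193 + b{\left(-2 \right)}\right) - 6 \left(d - 9\right) = \left(-193 - 2 \left(1 + 12 \left(-2\right)\right)\right) - 6 \left(-6 - 9\right) = \left(-193 - 2 \left(1 - 24\right)\right) - -90 = \left(-193 - -46\right) + 90 = \left(-193 + 46\right) + 90 = -147 + 90 = -57$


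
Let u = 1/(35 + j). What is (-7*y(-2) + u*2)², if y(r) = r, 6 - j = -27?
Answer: 227529/1156 ≈ 196.82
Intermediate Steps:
j = 33 (j = 6 - 1*(-27) = 6 + 27 = 33)
u = 1/68 (u = 1/(35 + 33) = 1/68 ≈ 0.014706)
(-7*y(-2) + u*2)² = (-7*(-2) + (1/68)*2)² = (14 + 1/34)² = (477/34)² = 227529/1156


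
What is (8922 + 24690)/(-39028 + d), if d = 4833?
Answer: -33612/34195 ≈ -0.98295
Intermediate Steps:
(8922 + 24690)/(-39028 + d) = (8922 + 24690)/(-39028 + 4833) = 33612/(-34195) = 33612*(-1/34195) = -33612/34195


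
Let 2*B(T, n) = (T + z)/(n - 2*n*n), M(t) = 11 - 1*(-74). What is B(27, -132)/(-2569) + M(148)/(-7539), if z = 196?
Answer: -727387343/64522079160 ≈ -0.011273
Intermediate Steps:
M(t) = 85 (M(t) = 11 + 74 = 85)
B(T, n) = (196 + T)/(2*(n - 2*n²)) (B(T, n) = ((T + 196)/(n - 2*n*n))/2 = ((196 + T)/(n - 2*n²))/2 = (196 + T)/(2*(n - 2*n²)))
B(27, -132)/(-2569) + M(148)/(-7539) = ((½)*(-196 - 1*27)/(-132*(-1 + 2*(-132))))/(-2569) + 85/(-7539) = ((½)*(-1/132)*(-196 - 27)/(-1 - 264))*(-1/2569) + 85*(-1/7539) = ((½)*(-1/132)*(-223)/(-265))*(-1/2569) - 85/7539 = ((½)*(-1/132)*(-1/265)*(-223))*(-1/2569) - 85/7539 = -223/69960*(-1/2569) - 85/7539 = 223/179727240 - 85/7539 = -727387343/64522079160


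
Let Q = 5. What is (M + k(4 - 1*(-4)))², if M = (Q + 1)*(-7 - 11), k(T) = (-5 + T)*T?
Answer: 7056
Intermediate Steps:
k(T) = T*(-5 + T)
M = -108 (M = (5 + 1)*(-7 - 11) = 6*(-18) = -108)
(M + k(4 - 1*(-4)))² = (-108 + (4 - 1*(-4))*(-5 + (4 - 1*(-4))))² = (-108 + (4 + 4)*(-5 + (4 + 4)))² = (-108 + 8*(-5 + 8))² = (-108 + 8*3)² = (-108 + 24)² = (-84)² = 7056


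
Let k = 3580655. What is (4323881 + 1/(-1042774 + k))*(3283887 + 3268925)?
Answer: 71907252576027587544/2537881 ≈ 2.8334e+13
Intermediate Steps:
(4323881 + 1/(-1042774 + k))*(3283887 + 3268925) = (4323881 + 1/(-1042774 + 3580655))*(3283887 + 3268925) = (4323881 + 1/2537881)*6552812 = (10973495436162/2537881)*6552812 = 71907252576027587544/2537881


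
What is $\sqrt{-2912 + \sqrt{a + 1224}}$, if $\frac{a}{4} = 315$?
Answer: $\sqrt{-2912 + 6 \sqrt{69}} \approx 53.499 i$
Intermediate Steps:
$a = 1260$ ($a = 4 \cdot 315 = 1260$)
$\sqrt{-2912 + \sqrt{a + 1224}} = \sqrt{-2912 + \sqrt{1260 + 1224}} = \sqrt{-2912 + \sqrt{2484}} = \sqrt{-2912 + 6 \sqrt{69}}$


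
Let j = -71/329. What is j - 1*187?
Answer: -61594/329 ≈ -187.22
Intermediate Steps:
j = -71/329 ≈ -0.21581
j - 1*187 = -71/329 - 1*187 = -71/329 - 187 = -61594/329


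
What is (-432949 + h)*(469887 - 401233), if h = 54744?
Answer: -25965286070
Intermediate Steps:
(-432949 + h)*(469887 - 401233) = (-432949 + 54744)*(469887 - 401233) = -378205*68654 = -25965286070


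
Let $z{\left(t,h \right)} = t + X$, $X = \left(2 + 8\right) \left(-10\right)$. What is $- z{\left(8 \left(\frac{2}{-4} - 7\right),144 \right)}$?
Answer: $160$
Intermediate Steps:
$X = -100$ ($X = 10 \left(-10\right) = -100$)
$z{\left(t,h \right)} = -100 + t$ ($z{\left(t,h \right)} = t - 100 = -100 + t$)
$- z{\left(8 \left(\frac{2}{-4} - 7\right),144 \right)} = - (-100 + 8 \left(\frac{2}{-4} - 7\right)) = - (-100 + 8 \left(2 \left(- \frac{1}{4}\right) - 7\right)) = - (-100 + 8 \left(- \frac{1}{2} - 7\right)) = - (-100 + 8 \left(- \frac{15}{2}\right)) = - (-100 - 60) = \left(-1\right) \left(-160\right) = 160$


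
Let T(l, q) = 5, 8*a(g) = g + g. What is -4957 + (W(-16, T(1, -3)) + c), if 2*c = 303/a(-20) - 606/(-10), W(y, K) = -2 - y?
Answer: -4943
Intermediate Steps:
a(g) = g/4 (a(g) = (g + g)/8 = (2*g)/8 = g/4)
c = 0 (c = (303/(((¼)*(-20))) - 606/(-10))/2 = (303/(-5) - 606*(-⅒))/2 = (303*(-⅕) + 303/5)/2 = (-303/5 + 303/5)/2 = (½)*0 = 0)
-4957 + (W(-16, T(1, -3)) + c) = -4957 + ((-2 - 1*(-16)) + 0) = -4957 + ((-2 + 16) + 0) = -4957 + (14 + 0) = -4957 + 14 = -4943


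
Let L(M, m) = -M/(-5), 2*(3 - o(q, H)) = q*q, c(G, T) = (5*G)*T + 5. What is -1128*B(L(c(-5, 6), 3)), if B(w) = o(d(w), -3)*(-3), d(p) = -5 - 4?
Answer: -126900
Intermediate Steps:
d(p) = -9
c(G, T) = 5 + 5*G*T (c(G, T) = 5*G*T + 5 = 5 + 5*G*T)
o(q, H) = 3 - q**2/2 (o(q, H) = 3 - q*q/2 = 3 - q**2/2)
L(M, m) = M/5 (L(M, m) = -M*(-1)/5 = -(-1)*M/5 = M/5)
B(w) = 225/2 (B(w) = (3 - 1/2*(-9)**2)*(-3) = (3 - 1/2*81)*(-3) = (3 - 81/2)*(-3) = -75/2*(-3) = 225/2)
-1128*B(L(c(-5, 6), 3)) = -1128*225/2 = -126900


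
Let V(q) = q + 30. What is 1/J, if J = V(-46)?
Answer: -1/16 ≈ -0.062500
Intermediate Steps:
V(q) = 30 + q
J = -16 (J = 30 - 46 = -16)
1/J = 1/(-16) = -1/16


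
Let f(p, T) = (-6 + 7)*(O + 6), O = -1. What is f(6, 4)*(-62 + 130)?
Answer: 340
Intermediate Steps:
f(p, T) = 5 (f(p, T) = (-6 + 7)*(-1 + 6) = 1*5 = 5)
f(6, 4)*(-62 + 130) = 5*(-62 + 130) = 5*68 = 340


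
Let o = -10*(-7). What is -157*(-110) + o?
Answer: 17340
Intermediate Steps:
o = 70
-157*(-110) + o = -157*(-110) + 70 = 17270 + 70 = 17340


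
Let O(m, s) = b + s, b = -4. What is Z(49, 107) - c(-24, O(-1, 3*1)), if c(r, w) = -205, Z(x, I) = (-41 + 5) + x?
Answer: 218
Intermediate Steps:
Z(x, I) = -36 + x
O(m, s) = -4 + s
Z(49, 107) - c(-24, O(-1, 3*1)) = (-36 + 49) - 1*(-205) = 13 + 205 = 218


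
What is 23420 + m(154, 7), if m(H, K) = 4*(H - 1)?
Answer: 24032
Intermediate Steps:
m(H, K) = -4 + 4*H (m(H, K) = 4*(-1 + H) = -4 + 4*H)
23420 + m(154, 7) = 23420 + (-4 + 4*154) = 23420 + (-4 + 616) = 23420 + 612 = 24032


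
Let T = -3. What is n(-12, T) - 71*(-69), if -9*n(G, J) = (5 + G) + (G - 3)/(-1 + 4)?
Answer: 14701/3 ≈ 4900.3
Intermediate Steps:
n(G, J) = -4/9 - 4*G/27 (n(G, J) = -((5 + G) + (G - 3)/(-1 + 4))/9 = -((5 + G) + (-3 + G)/3)/9 = -((5 + G) + (-3 + G)*(⅓))/9 = -((5 + G) + (-1 + G/3))/9 = -(4 + 4*G/3)/9 = -4/9 - 4*G/27)
n(-12, T) - 71*(-69) = (-4/9 - 4/27*(-12)) - 71*(-69) = (-4/9 + 16/9) + 4899 = 4/3 + 4899 = 14701/3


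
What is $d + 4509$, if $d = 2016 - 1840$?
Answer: $4685$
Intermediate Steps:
$d = 176$ ($d = 2016 - 1840 = 176$)
$d + 4509 = 176 + 4509 = 4685$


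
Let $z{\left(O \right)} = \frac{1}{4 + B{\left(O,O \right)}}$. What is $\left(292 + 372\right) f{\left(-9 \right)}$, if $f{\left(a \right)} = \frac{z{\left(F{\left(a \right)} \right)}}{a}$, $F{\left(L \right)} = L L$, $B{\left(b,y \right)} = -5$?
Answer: $\frac{664}{9} \approx 73.778$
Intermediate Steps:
$F{\left(L \right)} = L^{2}$
$z{\left(O \right)} = -1$ ($z{\left(O \right)} = \frac{1}{4 - 5} = \frac{1}{-1} = -1$)
$f{\left(a \right)} = - \frac{1}{a}$
$\left(292 + 372\right) f{\left(-9 \right)} = \left(292 + 372\right) \left(- \frac{1}{-9}\right) = 664 \left(\left(-1\right) \left(- \frac{1}{9}\right)\right) = 664 \cdot \frac{1}{9} = \frac{664}{9}$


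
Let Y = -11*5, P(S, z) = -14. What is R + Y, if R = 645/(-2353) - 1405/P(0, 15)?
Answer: 1485125/32942 ≈ 45.083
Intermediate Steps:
R = 3296935/32942 (R = 645/(-2353) - 1405/(-14) = 645*(-1/2353) - 1405*(-1/14) = -645/2353 + 1405/14 = 3296935/32942 ≈ 100.08)
Y = -55
R + Y = 3296935/32942 - 55 = 1485125/32942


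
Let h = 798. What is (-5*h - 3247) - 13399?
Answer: -20636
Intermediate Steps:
(-5*h - 3247) - 13399 = (-5*798 - 3247) - 13399 = (-3990 - 3247) - 13399 = -7237 - 13399 = -20636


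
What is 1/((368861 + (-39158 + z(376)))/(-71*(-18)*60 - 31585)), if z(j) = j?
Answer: 45095/330079 ≈ 0.13662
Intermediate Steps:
1/((368861 + (-39158 + z(376)))/(-71*(-18)*60 - 31585)) = 1/((368861 + (-39158 + 376))/(-71*(-18)*60 - 31585)) = 1/((368861 - 38782)/(1278*60 - 31585)) = 1/(330079/(76680 - 31585)) = 1/(330079/45095) = 45095/330079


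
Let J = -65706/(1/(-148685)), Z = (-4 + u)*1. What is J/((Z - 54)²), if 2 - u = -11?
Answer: 651299774/135 ≈ 4.8244e+6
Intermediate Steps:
u = 13 (u = 2 - 1*(-11) = 2 + 11 = 13)
Z = 9 (Z = (-4 + 13)*1 = 9*1 = 9)
J = 9769496610 (J = -65706/(-1/148685) = -65706*(-148685) = 9769496610)
J/((Z - 54)²) = 9769496610/((9 - 54)²) = 9769496610/((-45)²) = 9769496610/2025 = 9769496610*(1/2025) = 651299774/135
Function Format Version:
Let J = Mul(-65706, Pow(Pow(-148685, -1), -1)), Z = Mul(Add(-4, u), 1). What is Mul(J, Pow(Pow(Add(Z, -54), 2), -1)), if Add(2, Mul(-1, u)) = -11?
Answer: Rational(651299774, 135) ≈ 4.8244e+6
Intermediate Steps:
u = 13 (u = Add(2, Mul(-1, -11)) = Add(2, 11) = 13)
Z = 9 (Z = Mul(Add(-4, 13), 1) = Mul(9, 1) = 9)
J = 9769496610 (J = Mul(-65706, Pow(Rational(-1, 148685), -1)) = Mul(-65706, -148685) = 9769496610)
Mul(J, Pow(Pow(Add(Z, -54), 2), -1)) = Mul(9769496610, Pow(Pow(Add(9, -54), 2), -1)) = Mul(9769496610, Pow(Pow(-45, 2), -1)) = Mul(9769496610, Pow(2025, -1)) = Mul(9769496610, Rational(1, 2025)) = Rational(651299774, 135)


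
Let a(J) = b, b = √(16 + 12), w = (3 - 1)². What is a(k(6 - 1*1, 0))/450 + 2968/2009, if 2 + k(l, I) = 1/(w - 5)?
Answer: 424/287 + √7/225 ≈ 1.4891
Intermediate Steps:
w = 4 (w = 2² = 4)
k(l, I) = -3 (k(l, I) = -2 + 1/(4 - 5) = -2 + 1/(-1) = -2 - 1 = -3)
b = 2*√7 (b = √28 = 2*√7 ≈ 5.2915)
a(J) = 2*√7
a(k(6 - 1*1, 0))/450 + 2968/2009 = (2*√7)/450 + 2968/2009 = (2*√7)*(1/450) + 2968*(1/2009) = √7/225 + 424/287 = 424/287 + √7/225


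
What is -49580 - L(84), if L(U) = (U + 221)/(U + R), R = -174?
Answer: -892379/18 ≈ -49577.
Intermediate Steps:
L(U) = (221 + U)/(-174 + U) (L(U) = (U + 221)/(U - 174) = (221 + U)/(-174 + U))
-49580 - L(84) = -49580 - (221 + 84)/(-174 + 84) = -49580 - 305/(-90) = -49580 - (-1)*305/90 = -49580 - 1*(-61/18) = -49580 + 61/18 = -892379/18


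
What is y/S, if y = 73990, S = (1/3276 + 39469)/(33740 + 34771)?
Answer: 3321293248728/25860089 ≈ 1.2843e+5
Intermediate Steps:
S = 129300445/224442036 (S = (1/3276 + 39469)/68511 = (129300445/3276)*(1/68511) = 129300445/224442036 ≈ 0.57610)
y/S = 73990/(129300445/224442036) = 73990*(224442036/129300445) = 3321293248728/25860089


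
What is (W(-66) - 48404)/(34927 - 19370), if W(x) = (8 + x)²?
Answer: -45040/15557 ≈ -2.8952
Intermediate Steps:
(W(-66) - 48404)/(34927 - 19370) = ((8 - 66)² - 48404)/(34927 - 19370) = ((-58)² - 48404)/15557 = (3364 - 48404)*(1/15557) = -45040*1/15557 = -45040/15557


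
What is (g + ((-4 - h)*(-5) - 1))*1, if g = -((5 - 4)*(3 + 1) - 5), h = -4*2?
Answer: -20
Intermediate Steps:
h = -8
g = 1 (g = -(1*4 - 5) = -(4 - 5) = -1*(-1) = 1)
(g + ((-4 - h)*(-5) - 1))*1 = (1 + ((-4 - 1*(-8))*(-5) - 1))*1 = (1 + ((-4 + 8)*(-5) - 1))*1 = (1 + (4*(-5) - 1))*1 = (1 + (-20 - 1))*1 = (1 - 21)*1 = -20*1 = -20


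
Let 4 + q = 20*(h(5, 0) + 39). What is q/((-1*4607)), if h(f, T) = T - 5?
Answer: -676/4607 ≈ -0.14673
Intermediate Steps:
h(f, T) = -5 + T
q = 676 (q = -4 + 20*((-5 + 0) + 39) = -4 + 20*(-5 + 39) = -4 + 20*34 = -4 + 680 = 676)
q/((-1*4607)) = 676/((-1*4607)) = 676/(-4607) = 676*(-1/4607) = -676/4607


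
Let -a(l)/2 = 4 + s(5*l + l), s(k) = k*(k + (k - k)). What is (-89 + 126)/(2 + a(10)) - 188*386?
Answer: -522925045/7206 ≈ -72568.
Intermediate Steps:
s(k) = k² (s(k) = k*(k + 0) = k*k = k²)
a(l) = -8 - 72*l² (a(l) = -2*(4 + (5*l + l)²) = -2*(4 + (6*l)²) = -2*(4 + 36*l²) = -8 - 72*l²)
(-89 + 126)/(2 + a(10)) - 188*386 = (-89 + 126)/(2 + (-8 - 72*10²)) - 188*386 = 37/(2 + (-8 - 72*100)) - 72568 = 37/(2 + (-8 - 7200)) - 72568 = 37/(2 - 7208) - 72568 = 37/(-7206) - 72568 = 37*(-1/7206) - 72568 = -37/7206 - 72568 = -522925045/7206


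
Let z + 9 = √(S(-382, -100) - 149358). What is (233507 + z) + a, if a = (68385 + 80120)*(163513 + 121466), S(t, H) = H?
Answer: 42321039893 + I*√149458 ≈ 4.2321e+10 + 386.6*I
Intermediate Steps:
a = 42320806395 (a = 148505*284979 = 42320806395)
z = -9 + I*√149458 (z = -9 + √(-100 - 149358) = -9 + √(-149458) = -9 + I*√149458 ≈ -9.0 + 386.6*I)
(233507 + z) + a = (233507 + (-9 + I*√149458)) + 42320806395 = (233498 + I*√149458) + 42320806395 = 42321039893 + I*√149458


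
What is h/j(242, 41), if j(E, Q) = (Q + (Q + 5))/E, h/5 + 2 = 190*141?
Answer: 32413480/87 ≈ 3.7257e+5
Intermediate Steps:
h = 133940 (h = -10 + 5*(190*141) = -10 + 5*26790 = -10 + 133950 = 133940)
j(E, Q) = (5 + 2*Q)/E (j(E, Q) = (Q + (5 + Q))/E = (5 + 2*Q)/E)
h/j(242, 41) = 133940/(((5 + 2*41)/242)) = 133940/(((5 + 82)/242)) = 133940/(((1/242)*87)) = 133940/(87/242) = 133940*(242/87) = 32413480/87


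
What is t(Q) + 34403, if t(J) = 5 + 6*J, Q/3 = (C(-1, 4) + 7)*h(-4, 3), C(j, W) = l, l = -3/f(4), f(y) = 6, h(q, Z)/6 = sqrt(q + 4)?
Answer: 34408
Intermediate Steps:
h(q, Z) = 6*sqrt(4 + q) (h(q, Z) = 6*sqrt(q + 4) = 6*sqrt(4 + q))
l = -1/2 (l = -3/6 = -3*1/6 = -1/2 ≈ -0.50000)
C(j, W) = -1/2
Q = 0 (Q = 3*((-1/2 + 7)*(6*sqrt(4 - 4))) = 3*(13*(6*sqrt(0))/2) = 3*(13*(6*0)/2) = 3*((13/2)*0) = 3*0 = 0)
t(Q) + 34403 = (5 + 6*0) + 34403 = (5 + 0) + 34403 = 5 + 34403 = 34408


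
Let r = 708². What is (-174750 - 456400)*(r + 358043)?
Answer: -542351613050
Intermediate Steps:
r = 501264
(-174750 - 456400)*(r + 358043) = (-174750 - 456400)*(501264 + 358043) = -631150*859307 = -542351613050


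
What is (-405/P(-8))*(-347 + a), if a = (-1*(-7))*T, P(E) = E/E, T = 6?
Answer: 123525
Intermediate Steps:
P(E) = 1
a = 42 (a = -1*(-7)*6 = 7*6 = 42)
(-405/P(-8))*(-347 + a) = (-405/1)*(-347 + 42) = -405*1*(-305) = -405*(-305) = 123525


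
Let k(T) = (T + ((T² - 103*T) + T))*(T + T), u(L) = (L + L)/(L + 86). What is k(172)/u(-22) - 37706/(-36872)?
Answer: -10241096945/1676 ≈ -6.1104e+6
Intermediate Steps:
u(L) = 2*L/(86 + L) (u(L) = (2*L)/(86 + L) = 2*L/(86 + L))
k(T) = 2*T*(T² - 101*T) (k(T) = (T + (T² - 102*T))*(2*T) = (T² - 101*T)*(2*T) = 2*T*(T² - 101*T))
k(172)/u(-22) - 37706/(-36872) = (2*172²*(-101 + 172))/((2*(-22)/(86 - 22))) - 37706/(-36872) = (2*29584*71)/((2*(-22)/64)) - 37706*(-1/36872) = 4200928/((2*(-22)*(1/64))) + 18853/18436 = 4200928/(-11/16) + 18853/18436 = 4200928*(-16/11) + 18853/18436 = -67214848/11 + 18853/18436 = -10241096945/1676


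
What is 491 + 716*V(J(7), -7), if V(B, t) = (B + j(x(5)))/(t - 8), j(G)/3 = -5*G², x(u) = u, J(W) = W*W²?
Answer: 30277/15 ≈ 2018.5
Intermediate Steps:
J(W) = W³
j(G) = -15*G² (j(G) = 3*(-5*G²) = -15*G²)
V(B, t) = (-375 + B)/(-8 + t) (V(B, t) = (B - 15*5²)/(t - 8) = (B - 15*25)/(-8 + t) = (B - 375)/(-8 + t) = (-375 + B)/(-8 + t))
491 + 716*V(J(7), -7) = 491 + 716*((-375 + 7³)/(-8 - 7)) = 491 + 716*((-375 + 343)/(-15)) = 491 + 716*(-1/15*(-32)) = 491 + 716*(32/15) = 491 + 22912/15 = 30277/15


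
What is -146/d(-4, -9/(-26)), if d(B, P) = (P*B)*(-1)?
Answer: -949/9 ≈ -105.44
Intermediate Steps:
d(B, P) = -B*P (d(B, P) = (B*P)*(-1) = -B*P)
-146/d(-4, -9/(-26)) = -146/((-1*(-4)*(-9/(-26)))) = -146/((-1*(-4)*(-9*(-1/26)))) = -146/((-1*(-4)*9/26)) = -146/18/13 = -146*13/18 = -949/9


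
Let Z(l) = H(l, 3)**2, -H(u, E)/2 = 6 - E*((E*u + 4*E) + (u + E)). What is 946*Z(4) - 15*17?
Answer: 28640841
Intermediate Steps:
H(u, E) = -12 + 2*E*(u + 5*E + E*u) (H(u, E) = -2*(6 - E*((E*u + 4*E) + (u + E))) = -2*(6 - E*((4*E + E*u) + (E + u))) = -2*(6 - E*(u + 5*E + E*u)) = -12 + 2*E*(u + 5*E + E*u))
Z(l) = (78 + 24*l)**2 (Z(l) = (-12 + 10*3**2 + 2*3*l + 2*l*3**2)**2 = (-12 + 10*9 + 6*l + 2*l*9)**2 = (-12 + 90 + 6*l + 18*l)**2 = (78 + 24*l)**2)
946*Z(4) - 15*17 = 946*(36*(13 + 4*4)**2) - 15*17 = 946*(36*(13 + 16)**2) - 255 = 946*(36*29**2) - 255 = 946*(36*841) - 255 = 946*30276 - 255 = 28641096 - 255 = 28640841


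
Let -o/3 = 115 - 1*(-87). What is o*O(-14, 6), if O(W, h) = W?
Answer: 8484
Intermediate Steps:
o = -606 (o = -3*(115 - 1*(-87)) = -3*(115 + 87) = -3*202 = -606)
o*O(-14, 6) = -606*(-14) = 8484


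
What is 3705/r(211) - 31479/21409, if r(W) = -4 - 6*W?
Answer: -23859735/5437886 ≈ -4.3877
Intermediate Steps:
3705/r(211) - 31479/21409 = 3705/(-4 - 6*211) - 31479/21409 = 3705/(-4 - 1266) - 31479*1/21409 = 3705/(-1270) - 31479/21409 = 3705*(-1/1270) - 31479/21409 = -741/254 - 31479/21409 = -23859735/5437886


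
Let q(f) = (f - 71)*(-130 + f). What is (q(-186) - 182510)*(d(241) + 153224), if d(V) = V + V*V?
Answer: -21429186708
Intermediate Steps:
d(V) = V + V**2
q(f) = (-130 + f)*(-71 + f) (q(f) = (-71 + f)*(-130 + f) = (-130 + f)*(-71 + f))
(q(-186) - 182510)*(d(241) + 153224) = ((9230 + (-186)**2 - 201*(-186)) - 182510)*(241*(1 + 241) + 153224) = ((9230 + 34596 + 37386) - 182510)*(241*242 + 153224) = (81212 - 182510)*(58322 + 153224) = -101298*211546 = -21429186708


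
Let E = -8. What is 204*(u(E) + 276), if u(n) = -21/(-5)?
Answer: 285804/5 ≈ 57161.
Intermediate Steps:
u(n) = 21/5 (u(n) = -21*(-1/5) = 21/5)
204*(u(E) + 276) = 204*(21/5 + 276) = 204*(1401/5) = 285804/5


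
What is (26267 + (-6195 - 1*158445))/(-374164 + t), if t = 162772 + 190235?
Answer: 138373/21157 ≈ 6.5403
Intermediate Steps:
t = 353007
(26267 + (-6195 - 1*158445))/(-374164 + t) = (26267 + (-6195 - 1*158445))/(-374164 + 353007) = (26267 + (-6195 - 158445))/(-21157) = (26267 - 164640)*(-1/21157) = -138373*(-1/21157) = 138373/21157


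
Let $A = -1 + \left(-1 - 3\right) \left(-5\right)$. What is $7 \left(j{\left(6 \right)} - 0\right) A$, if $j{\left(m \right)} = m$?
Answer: $798$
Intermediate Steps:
$A = 19$ ($A = -1 - -20 = -1 + 20 = 19$)
$7 \left(j{\left(6 \right)} - 0\right) A = 7 \left(6 - 0\right) 19 = 7 \left(6 + 0\right) 19 = 7 \cdot 6 \cdot 19 = 42 \cdot 19 = 798$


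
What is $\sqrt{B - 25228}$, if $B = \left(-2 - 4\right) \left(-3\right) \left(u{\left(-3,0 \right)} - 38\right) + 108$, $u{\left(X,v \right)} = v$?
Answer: $2 i \sqrt{6451} \approx 160.64 i$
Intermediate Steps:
$B = -576$ ($B = \left(-2 - 4\right) \left(-3\right) \left(0 - 38\right) + 108 = \left(-6\right) \left(-3\right) \left(-38\right) + 108 = 18 \left(-38\right) + 108 = -684 + 108 = -576$)
$\sqrt{B - 25228} = \sqrt{-576 - 25228} = \sqrt{-25804} = 2 i \sqrt{6451}$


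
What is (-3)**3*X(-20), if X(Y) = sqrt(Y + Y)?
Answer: -54*I*sqrt(10) ≈ -170.76*I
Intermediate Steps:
X(Y) = sqrt(2)*sqrt(Y) (X(Y) = sqrt(2*Y) = sqrt(2)*sqrt(Y))
(-3)**3*X(-20) = (-3)**3*(sqrt(2)*sqrt(-20)) = -27*sqrt(2)*2*I*sqrt(5) = -54*I*sqrt(10)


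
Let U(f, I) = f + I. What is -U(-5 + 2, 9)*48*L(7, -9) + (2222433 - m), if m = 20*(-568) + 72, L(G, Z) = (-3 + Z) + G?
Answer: 2235161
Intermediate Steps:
L(G, Z) = -3 + G + Z
m = -11288 (m = -11360 + 72 = -11288)
U(f, I) = I + f
-U(-5 + 2, 9)*48*L(7, -9) + (2222433 - m) = -(9 + (-5 + 2))*48*(-3 + 7 - 9) + (2222433 - 1*(-11288)) = -(9 - 3)*48*(-5) + (2222433 + 11288) = -6*48*(-5) + 2233721 = -288*(-5) + 2233721 = -1*(-1440) + 2233721 = 1440 + 2233721 = 2235161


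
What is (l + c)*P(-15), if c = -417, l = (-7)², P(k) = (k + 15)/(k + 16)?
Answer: 0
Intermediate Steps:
P(k) = (15 + k)/(16 + k)
l = 49
(l + c)*P(-15) = (49 - 417)*((15 - 15)/(16 - 15)) = -368*0/1 = -368*0 = 0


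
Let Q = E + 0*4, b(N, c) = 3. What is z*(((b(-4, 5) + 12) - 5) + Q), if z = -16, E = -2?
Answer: -128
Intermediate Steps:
Q = -2 (Q = -2 + 0*4 = -2 + 0 = -2)
z*(((b(-4, 5) + 12) - 5) + Q) = -16*(((3 + 12) - 5) - 2) = -16*((15 - 5) - 2) = -16*(10 - 2) = -16*8 = -128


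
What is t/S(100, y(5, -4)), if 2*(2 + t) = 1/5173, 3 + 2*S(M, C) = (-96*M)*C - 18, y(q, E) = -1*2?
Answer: -2299/11023663 ≈ -0.00020855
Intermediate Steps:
y(q, E) = -2
S(M, C) = -21/2 - 48*C*M (S(M, C) = -3/2 + ((-96*M)*C - 18)/2 = -3/2 + (-96*C*M - 18)/2 = -3/2 + (-18 - 96*C*M)/2 = -3/2 + (-9 - 48*C*M) = -21/2 - 48*C*M)
t = -20691/10346 (t = -2 + (½)/5173 = -2 + (½)*(1/5173) = -2 + 1/10346 = -20691/10346 ≈ -1.9999)
t/S(100, y(5, -4)) = -20691/(10346*(-21/2 - 48*(-2)*100)) = -20691/(10346*(-21/2 + 9600)) = -20691/(10346*19179/2) = -20691/10346*2/19179 = -2299/11023663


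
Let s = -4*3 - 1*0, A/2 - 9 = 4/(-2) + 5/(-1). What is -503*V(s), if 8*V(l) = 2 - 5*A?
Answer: 4527/4 ≈ 1131.8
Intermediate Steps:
A = 4 (A = 18 + 2*(4/(-2) + 5/(-1)) = 18 + 2*(4*(-1/2) + 5*(-1)) = 18 + 2*(-2 - 5) = 18 + 2*(-7) = 18 - 14 = 4)
s = -12 (s = -12 + 0 = -12)
V(l) = -9/4 (V(l) = (2 - 5*4)/8 = (2 - 20)/8 = (1/8)*(-18) = -9/4)
-503*V(s) = -503*(-9/4) = 4527/4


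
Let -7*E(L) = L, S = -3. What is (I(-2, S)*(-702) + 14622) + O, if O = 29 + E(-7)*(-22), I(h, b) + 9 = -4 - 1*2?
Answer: 25159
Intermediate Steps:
E(L) = -L/7
I(h, b) = -15 (I(h, b) = -9 + (-4 - 1*2) = -9 + (-4 - 2) = -9 - 6 = -15)
O = 7 (O = 29 - ⅐*(-7)*(-22) = 29 + 1*(-22) = 29 - 22 = 7)
(I(-2, S)*(-702) + 14622) + O = (-15*(-702) + 14622) + 7 = (10530 + 14622) + 7 = 25152 + 7 = 25159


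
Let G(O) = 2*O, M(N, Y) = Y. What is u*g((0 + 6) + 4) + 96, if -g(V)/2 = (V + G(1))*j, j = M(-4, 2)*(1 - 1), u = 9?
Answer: 96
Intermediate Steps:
j = 0 (j = 2*(1 - 1) = 2*0 = 0)
g(V) = 0 (g(V) = -2*(V + 2*1)*0 = -2*(V + 2)*0 = -2*(2 + V)*0 = -2*0 = 0)
u*g((0 + 6) + 4) + 96 = 9*0 + 96 = 0 + 96 = 96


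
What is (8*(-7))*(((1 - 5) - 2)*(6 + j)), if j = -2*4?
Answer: -672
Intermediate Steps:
j = -8
(8*(-7))*(((1 - 5) - 2)*(6 + j)) = (8*(-7))*(((1 - 5) - 2)*(6 - 8)) = -56*(-4 - 2)*(-2) = -(-336)*(-2) = -56*12 = -672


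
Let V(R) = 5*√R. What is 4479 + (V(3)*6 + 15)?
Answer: 4494 + 30*√3 ≈ 4546.0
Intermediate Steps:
4479 + (V(3)*6 + 15) = 4479 + ((5*√3)*6 + 15) = 4479 + (30*√3 + 15) = 4479 + (15 + 30*√3) = 4494 + 30*√3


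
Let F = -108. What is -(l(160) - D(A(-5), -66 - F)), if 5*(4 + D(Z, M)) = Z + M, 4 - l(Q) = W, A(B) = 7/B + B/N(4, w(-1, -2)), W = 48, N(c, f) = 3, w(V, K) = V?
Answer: 3584/75 ≈ 47.787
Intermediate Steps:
A(B) = 7/B + B/3
l(Q) = -44 (l(Q) = 4 - 1*48 = 4 - 48 = -44)
D(Z, M) = -4 + M/5 + Z/5 (D(Z, M) = -4 + (Z + M)/5 = -4 + (M + Z)/5 = -4 + (M/5 + Z/5) = -4 + M/5 + Z/5)
-(l(160) - D(A(-5), -66 - F)) = -(-44 - (-4 + (-66 - 1*(-108))/5 + (7/(-5) + (⅓)*(-5))/5)) = -(-44 - (-4 + (-66 + 108)/5 + (7*(-⅕) - 5/3)/5)) = -(-44 - (-4 + (⅕)*42 + (-7/5 - 5/3)/5)) = -(-44 - (-4 + 42/5 + (⅕)*(-46/15))) = -(-44 - (-4 + 42/5 - 46/75)) = -(-44 - 1*284/75) = -(-44 - 284/75) = -1*(-3584/75) = 3584/75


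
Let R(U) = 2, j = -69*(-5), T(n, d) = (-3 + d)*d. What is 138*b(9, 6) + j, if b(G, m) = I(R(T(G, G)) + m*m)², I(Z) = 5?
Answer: 3795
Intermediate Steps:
T(n, d) = d*(-3 + d)
j = 345
b(G, m) = 25 (b(G, m) = 5² = 25)
138*b(9, 6) + j = 138*25 + 345 = 3450 + 345 = 3795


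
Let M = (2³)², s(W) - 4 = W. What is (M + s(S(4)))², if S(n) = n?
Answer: 5184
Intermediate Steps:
s(W) = 4 + W
M = 64 (M = 8² = 64)
(M + s(S(4)))² = (64 + (4 + 4))² = (64 + 8)² = 72² = 5184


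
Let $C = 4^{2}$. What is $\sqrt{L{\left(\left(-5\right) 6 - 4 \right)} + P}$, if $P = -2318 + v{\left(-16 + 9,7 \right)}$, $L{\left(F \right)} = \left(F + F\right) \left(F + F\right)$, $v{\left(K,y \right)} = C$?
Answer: $3 \sqrt{258} \approx 48.187$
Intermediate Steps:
$C = 16$
$v{\left(K,y \right)} = 16$
$L{\left(F \right)} = 4 F^{2}$ ($L{\left(F \right)} = 2 F 2 F = 4 F^{2}$)
$P = -2302$ ($P = -2318 + 16 = -2302$)
$\sqrt{L{\left(\left(-5\right) 6 - 4 \right)} + P} = \sqrt{4 \left(\left(-5\right) 6 - 4\right)^{2} - 2302} = \sqrt{4 \left(-30 - 4\right)^{2} - 2302} = \sqrt{4 \left(-34\right)^{2} - 2302} = \sqrt{4 \cdot 1156 - 2302} = \sqrt{4624 - 2302} = \sqrt{2322} = 3 \sqrt{258}$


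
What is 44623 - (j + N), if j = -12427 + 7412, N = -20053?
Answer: 69691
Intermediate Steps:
j = -5015
44623 - (j + N) = 44623 - (-5015 - 20053) = 44623 - 1*(-25068) = 44623 + 25068 = 69691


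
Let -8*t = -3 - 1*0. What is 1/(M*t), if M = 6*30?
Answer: 2/135 ≈ 0.014815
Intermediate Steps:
t = 3/8 (t = -(-3 - 1*0)/8 = -(-3 + 0)/8 = -⅛*(-3) = 3/8 ≈ 0.37500)
M = 180
1/(M*t) = 1/(180*(3/8)) = 1/(135/2) = 2/135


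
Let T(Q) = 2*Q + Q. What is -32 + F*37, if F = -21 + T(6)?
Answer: -143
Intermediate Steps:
T(Q) = 3*Q
F = -3 (F = -21 + 3*6 = -21 + 18 = -3)
-32 + F*37 = -32 - 3*37 = -32 - 111 = -143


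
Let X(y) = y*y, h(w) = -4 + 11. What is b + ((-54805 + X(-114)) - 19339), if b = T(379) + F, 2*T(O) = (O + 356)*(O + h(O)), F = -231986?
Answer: -151279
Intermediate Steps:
h(w) = 7
X(y) = y²
T(O) = (7 + O)*(356 + O)/2 (T(O) = ((O + 356)*(O + 7))/2 = ((356 + O)*(7 + O))/2 = ((7 + O)*(356 + O))/2 = (7 + O)*(356 + O)/2)
b = -90131 (b = (1246 + (½)*379² + (363/2)*379) - 231986 = (1246 + (½)*143641 + 137577/2) - 231986 = (1246 + 143641/2 + 137577/2) - 231986 = 141855 - 231986 = -90131)
b + ((-54805 + X(-114)) - 19339) = -90131 + ((-54805 + (-114)²) - 19339) = -90131 + ((-54805 + 12996) - 19339) = -90131 + (-41809 - 19339) = -90131 - 61148 = -151279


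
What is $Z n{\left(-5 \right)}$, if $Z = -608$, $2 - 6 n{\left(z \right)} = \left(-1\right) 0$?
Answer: $- \frac{608}{3} \approx -202.67$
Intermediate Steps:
$n{\left(z \right)} = \frac{1}{3}$ ($n{\left(z \right)} = \frac{1}{3} - \frac{\left(-1\right) 0}{6} = \frac{1}{3} - 0 = \frac{1}{3} + 0 = \frac{1}{3}$)
$Z n{\left(-5 \right)} = \left(-608\right) \frac{1}{3} = - \frac{608}{3}$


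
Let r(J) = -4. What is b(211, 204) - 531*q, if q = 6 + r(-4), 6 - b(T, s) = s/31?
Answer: -32940/31 ≈ -1062.6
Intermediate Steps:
b(T, s) = 6 - s/31
q = 2 (q = 6 - 4 = 2)
b(211, 204) - 531*q = (6 - 1/31*204) - 531*2 = (6 - 204/31) - 1*1062 = -18/31 - 1062 = -32940/31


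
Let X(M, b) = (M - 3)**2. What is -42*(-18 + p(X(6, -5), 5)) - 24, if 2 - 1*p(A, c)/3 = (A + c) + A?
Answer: 3378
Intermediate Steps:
X(M, b) = (-3 + M)**2
p(A, c) = 6 - 6*A - 3*c (p(A, c) = 6 - 3*((A + c) + A) = 6 - 3*(c + 2*A) = 6 + (-6*A - 3*c) = 6 - 6*A - 3*c)
-42*(-18 + p(X(6, -5), 5)) - 24 = -42*(-18 + (6 - 6*(-3 + 6)**2 - 3*5)) - 24 = -42*(-18 + (6 - 6*3**2 - 15)) - 24 = -42*(-18 + (6 - 6*9 - 15)) - 24 = -42*(-18 + (6 - 54 - 15)) - 24 = -42*(-18 - 63) - 24 = -42*(-81) - 24 = 3402 - 24 = 3378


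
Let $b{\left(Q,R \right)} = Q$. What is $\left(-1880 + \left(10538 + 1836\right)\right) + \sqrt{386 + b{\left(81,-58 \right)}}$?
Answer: $10494 + \sqrt{467} \approx 10516.0$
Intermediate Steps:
$\left(-1880 + \left(10538 + 1836\right)\right) + \sqrt{386 + b{\left(81,-58 \right)}} = \left(-1880 + \left(10538 + 1836\right)\right) + \sqrt{386 + 81} = \left(-1880 + 12374\right) + \sqrt{467} = 10494 + \sqrt{467}$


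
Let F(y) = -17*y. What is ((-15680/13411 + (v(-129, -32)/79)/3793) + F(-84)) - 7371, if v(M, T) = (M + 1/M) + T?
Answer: -3081427885096609/518395003293 ≈ -5944.2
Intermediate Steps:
v(M, T) = M + T + 1/M
((-15680/13411 + (v(-129, -32)/79)/3793) + F(-84)) - 7371 = ((-15680/13411 + ((-129 - 32 + 1/(-129))/79)/3793) - 17*(-84)) - 7371 = ((-15680*1/13411 + ((-129 - 32 - 1/129)*(1/79))*(1/3793)) + 1428) - 7371 = ((-15680/13411 - 20770/129*1/79*(1/3793)) + 1428) - 7371 = ((-15680/13411 - 20770/10191*1/3793) + 1428) - 7371 = ((-15680/13411 - 20770/38654463) + 1428) - 7371 = (-606380526310/518395003293 + 1428) - 7371 = 739661684176094/518395003293 - 7371 = -3081427885096609/518395003293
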